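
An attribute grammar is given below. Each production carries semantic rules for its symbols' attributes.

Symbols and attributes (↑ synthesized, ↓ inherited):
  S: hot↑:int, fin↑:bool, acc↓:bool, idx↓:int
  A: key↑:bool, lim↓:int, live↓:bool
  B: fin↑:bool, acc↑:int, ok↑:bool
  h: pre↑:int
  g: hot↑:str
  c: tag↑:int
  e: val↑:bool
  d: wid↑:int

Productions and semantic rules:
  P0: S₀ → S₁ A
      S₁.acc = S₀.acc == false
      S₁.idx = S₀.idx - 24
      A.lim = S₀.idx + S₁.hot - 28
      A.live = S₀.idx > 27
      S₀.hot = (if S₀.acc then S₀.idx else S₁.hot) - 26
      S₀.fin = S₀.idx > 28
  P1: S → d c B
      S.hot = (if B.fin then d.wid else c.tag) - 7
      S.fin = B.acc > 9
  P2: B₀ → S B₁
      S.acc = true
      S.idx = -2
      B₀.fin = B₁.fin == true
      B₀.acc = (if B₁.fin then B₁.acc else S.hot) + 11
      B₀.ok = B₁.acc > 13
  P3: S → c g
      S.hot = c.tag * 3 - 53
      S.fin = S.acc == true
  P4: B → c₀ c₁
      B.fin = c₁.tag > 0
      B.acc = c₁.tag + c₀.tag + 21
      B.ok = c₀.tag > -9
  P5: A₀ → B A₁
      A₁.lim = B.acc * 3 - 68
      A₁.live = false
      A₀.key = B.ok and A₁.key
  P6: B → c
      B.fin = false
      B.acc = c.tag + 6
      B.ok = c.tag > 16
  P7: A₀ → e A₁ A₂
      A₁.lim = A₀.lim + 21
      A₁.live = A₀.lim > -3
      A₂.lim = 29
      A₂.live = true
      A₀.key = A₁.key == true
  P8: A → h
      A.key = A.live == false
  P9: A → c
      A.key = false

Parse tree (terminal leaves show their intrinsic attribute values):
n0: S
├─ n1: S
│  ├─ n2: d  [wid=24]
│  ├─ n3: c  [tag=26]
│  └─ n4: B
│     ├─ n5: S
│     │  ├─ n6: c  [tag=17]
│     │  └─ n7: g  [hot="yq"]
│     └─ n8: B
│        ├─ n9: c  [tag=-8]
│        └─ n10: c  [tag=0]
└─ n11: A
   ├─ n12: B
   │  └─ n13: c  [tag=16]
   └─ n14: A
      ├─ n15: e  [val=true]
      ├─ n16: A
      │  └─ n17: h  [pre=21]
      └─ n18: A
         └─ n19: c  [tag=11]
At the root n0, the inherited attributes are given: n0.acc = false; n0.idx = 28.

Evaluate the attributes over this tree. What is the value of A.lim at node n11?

1. n0.acc = false  [given at root]
2. n0.idx = 28  [given at root]
3. n1.acc = true  [S₀.acc == false]
4. n1.idx = 4  [S₀.idx - 24]
5. n2.wid = 24  [terminal]
6. n3.tag = 26  [terminal]
7. n5.acc = true  [true]
8. n5.idx = -2  [-2]
9. n6.tag = 17  [terminal]
10. n7.hot = "yq"  [terminal]
11. n5.hot = -2  [c.tag * 3 - 53]
12. n5.fin = true  [S.acc == true]
13. n9.tag = -8  [terminal]
14. n10.tag = 0  [terminal]
15. n8.fin = false  [c₁.tag > 0]
16. n8.acc = 13  [c₁.tag + c₀.tag + 21]
17. n8.ok = true  [c₀.tag > -9]
18. n4.fin = false  [B₁.fin == true]
19. n4.acc = 9  [(if B₁.fin then B₁.acc else S.hot) + 11]
20. n4.ok = false  [B₁.acc > 13]
21. n1.hot = 19  [(if B.fin then d.wid else c.tag) - 7]
22. n1.fin = false  [B.acc > 9]
23. n11.lim = 19  [S₀.idx + S₁.hot - 28]
24. n11.live = true  [S₀.idx > 27]
25. n13.tag = 16  [terminal]
26. n12.fin = false  [false]
27. n12.acc = 22  [c.tag + 6]
28. n12.ok = false  [c.tag > 16]
29. n14.lim = -2  [B.acc * 3 - 68]
30. n14.live = false  [false]
31. n15.val = true  [terminal]
32. n16.lim = 19  [A₀.lim + 21]
33. n16.live = true  [A₀.lim > -3]
34. n17.pre = 21  [terminal]
35. n16.key = false  [A.live == false]
36. n18.lim = 29  [29]
37. n18.live = true  [true]
38. n19.tag = 11  [terminal]
39. n18.key = false  [false]
40. n14.key = false  [A₁.key == true]
41. n11.key = false  [B.ok and A₁.key]
42. n0.hot = -7  [(if S₀.acc then S₀.idx else S₁.hot) - 26]
43. n0.fin = false  [S₀.idx > 28]

19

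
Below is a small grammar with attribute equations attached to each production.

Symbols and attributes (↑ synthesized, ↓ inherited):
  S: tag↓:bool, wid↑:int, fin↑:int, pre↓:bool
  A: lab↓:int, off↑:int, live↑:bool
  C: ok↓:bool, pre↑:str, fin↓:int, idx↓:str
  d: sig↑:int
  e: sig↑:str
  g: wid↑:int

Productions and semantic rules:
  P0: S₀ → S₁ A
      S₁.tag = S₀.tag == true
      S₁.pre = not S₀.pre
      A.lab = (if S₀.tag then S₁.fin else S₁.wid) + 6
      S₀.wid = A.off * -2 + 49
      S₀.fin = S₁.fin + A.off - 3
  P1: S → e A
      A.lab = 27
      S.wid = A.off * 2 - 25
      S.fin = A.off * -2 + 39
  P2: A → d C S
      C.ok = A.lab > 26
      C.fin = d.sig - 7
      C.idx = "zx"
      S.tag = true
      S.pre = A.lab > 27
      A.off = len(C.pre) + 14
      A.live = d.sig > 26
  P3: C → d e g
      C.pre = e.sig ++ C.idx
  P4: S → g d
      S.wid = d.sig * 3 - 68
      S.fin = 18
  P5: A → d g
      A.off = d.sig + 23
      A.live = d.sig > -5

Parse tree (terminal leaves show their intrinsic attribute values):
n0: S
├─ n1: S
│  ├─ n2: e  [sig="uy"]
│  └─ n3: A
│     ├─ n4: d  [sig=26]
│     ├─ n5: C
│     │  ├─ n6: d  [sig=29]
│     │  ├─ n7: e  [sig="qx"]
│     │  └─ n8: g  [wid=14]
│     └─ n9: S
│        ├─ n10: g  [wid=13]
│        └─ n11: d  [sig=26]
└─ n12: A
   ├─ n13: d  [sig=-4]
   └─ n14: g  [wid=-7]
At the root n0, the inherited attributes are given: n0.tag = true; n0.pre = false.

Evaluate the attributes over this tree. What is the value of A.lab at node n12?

9

1. n0.tag = true  [given at root]
2. n0.pre = false  [given at root]
3. n1.tag = true  [S₀.tag == true]
4. n1.pre = true  [not S₀.pre]
5. n2.sig = "uy"  [terminal]
6. n3.lab = 27  [27]
7. n4.sig = 26  [terminal]
8. n5.ok = true  [A.lab > 26]
9. n5.fin = 19  [d.sig - 7]
10. n5.idx = "zx"  ["zx"]
11. n6.sig = 29  [terminal]
12. n7.sig = "qx"  [terminal]
13. n8.wid = 14  [terminal]
14. n5.pre = "qxzx"  [e.sig ++ C.idx]
15. n9.tag = true  [true]
16. n9.pre = false  [A.lab > 27]
17. n10.wid = 13  [terminal]
18. n11.sig = 26  [terminal]
19. n9.wid = 10  [d.sig * 3 - 68]
20. n9.fin = 18  [18]
21. n3.off = 18  [len(C.pre) + 14]
22. n3.live = false  [d.sig > 26]
23. n1.wid = 11  [A.off * 2 - 25]
24. n1.fin = 3  [A.off * -2 + 39]
25. n12.lab = 9  [(if S₀.tag then S₁.fin else S₁.wid) + 6]
26. n13.sig = -4  [terminal]
27. n14.wid = -7  [terminal]
28. n12.off = 19  [d.sig + 23]
29. n12.live = true  [d.sig > -5]
30. n0.wid = 11  [A.off * -2 + 49]
31. n0.fin = 19  [S₁.fin + A.off - 3]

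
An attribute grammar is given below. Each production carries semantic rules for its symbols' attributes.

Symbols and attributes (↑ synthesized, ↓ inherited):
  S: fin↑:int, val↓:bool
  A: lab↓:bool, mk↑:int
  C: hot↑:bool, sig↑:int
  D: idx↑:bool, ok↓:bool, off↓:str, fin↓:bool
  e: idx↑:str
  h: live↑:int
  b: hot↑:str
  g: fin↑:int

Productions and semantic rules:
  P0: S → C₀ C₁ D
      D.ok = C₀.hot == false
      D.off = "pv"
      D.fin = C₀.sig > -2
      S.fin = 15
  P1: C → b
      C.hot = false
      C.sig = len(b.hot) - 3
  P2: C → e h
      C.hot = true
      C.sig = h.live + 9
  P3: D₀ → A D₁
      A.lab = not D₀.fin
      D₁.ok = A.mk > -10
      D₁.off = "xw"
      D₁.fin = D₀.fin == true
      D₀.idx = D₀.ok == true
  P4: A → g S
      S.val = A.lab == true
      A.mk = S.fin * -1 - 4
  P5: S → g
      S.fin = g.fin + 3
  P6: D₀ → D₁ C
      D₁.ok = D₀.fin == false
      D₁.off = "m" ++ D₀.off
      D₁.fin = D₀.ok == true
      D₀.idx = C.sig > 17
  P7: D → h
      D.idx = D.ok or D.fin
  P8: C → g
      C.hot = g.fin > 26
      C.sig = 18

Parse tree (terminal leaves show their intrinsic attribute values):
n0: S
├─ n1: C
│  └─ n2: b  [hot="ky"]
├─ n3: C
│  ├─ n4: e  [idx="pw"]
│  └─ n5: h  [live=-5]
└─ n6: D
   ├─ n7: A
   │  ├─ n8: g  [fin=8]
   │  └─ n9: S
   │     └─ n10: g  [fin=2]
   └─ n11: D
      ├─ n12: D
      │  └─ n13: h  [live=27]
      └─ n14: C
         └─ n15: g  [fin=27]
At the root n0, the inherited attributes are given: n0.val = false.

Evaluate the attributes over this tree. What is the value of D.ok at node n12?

1. n0.val = false  [given at root]
2. n2.hot = "ky"  [terminal]
3. n1.hot = false  [false]
4. n1.sig = -1  [len(b.hot) - 3]
5. n4.idx = "pw"  [terminal]
6. n5.live = -5  [terminal]
7. n3.hot = true  [true]
8. n3.sig = 4  [h.live + 9]
9. n6.ok = true  [C₀.hot == false]
10. n6.off = "pv"  ["pv"]
11. n6.fin = true  [C₀.sig > -2]
12. n7.lab = false  [not D₀.fin]
13. n8.fin = 8  [terminal]
14. n9.val = false  [A.lab == true]
15. n10.fin = 2  [terminal]
16. n9.fin = 5  [g.fin + 3]
17. n7.mk = -9  [S.fin * -1 - 4]
18. n11.ok = true  [A.mk > -10]
19. n11.off = "xw"  ["xw"]
20. n11.fin = true  [D₀.fin == true]
21. n12.ok = false  [D₀.fin == false]
22. n12.off = "mxw"  ["m" ++ D₀.off]
23. n12.fin = true  [D₀.ok == true]
24. n13.live = 27  [terminal]
25. n12.idx = true  [D.ok or D.fin]
26. n15.fin = 27  [terminal]
27. n14.hot = true  [g.fin > 26]
28. n14.sig = 18  [18]
29. n11.idx = true  [C.sig > 17]
30. n6.idx = true  [D₀.ok == true]
31. n0.fin = 15  [15]

false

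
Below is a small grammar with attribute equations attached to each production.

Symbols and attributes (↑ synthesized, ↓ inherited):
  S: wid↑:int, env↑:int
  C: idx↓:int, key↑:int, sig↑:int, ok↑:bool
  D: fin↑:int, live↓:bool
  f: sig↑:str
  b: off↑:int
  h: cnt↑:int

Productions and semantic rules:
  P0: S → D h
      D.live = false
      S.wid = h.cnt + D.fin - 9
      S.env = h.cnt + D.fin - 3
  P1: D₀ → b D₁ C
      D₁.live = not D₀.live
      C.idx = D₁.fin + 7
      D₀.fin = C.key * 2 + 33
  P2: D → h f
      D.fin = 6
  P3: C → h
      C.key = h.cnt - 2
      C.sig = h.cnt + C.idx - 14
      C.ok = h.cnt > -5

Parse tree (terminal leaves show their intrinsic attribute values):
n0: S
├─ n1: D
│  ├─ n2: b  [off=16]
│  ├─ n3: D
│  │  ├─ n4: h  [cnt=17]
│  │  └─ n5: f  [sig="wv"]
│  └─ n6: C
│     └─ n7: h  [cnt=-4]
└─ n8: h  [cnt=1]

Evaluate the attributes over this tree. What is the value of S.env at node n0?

19

1. n1.live = false  [false]
2. n2.off = 16  [terminal]
3. n3.live = true  [not D₀.live]
4. n4.cnt = 17  [terminal]
5. n5.sig = "wv"  [terminal]
6. n3.fin = 6  [6]
7. n6.idx = 13  [D₁.fin + 7]
8. n7.cnt = -4  [terminal]
9. n6.key = -6  [h.cnt - 2]
10. n6.sig = -5  [h.cnt + C.idx - 14]
11. n6.ok = true  [h.cnt > -5]
12. n1.fin = 21  [C.key * 2 + 33]
13. n8.cnt = 1  [terminal]
14. n0.wid = 13  [h.cnt + D.fin - 9]
15. n0.env = 19  [h.cnt + D.fin - 3]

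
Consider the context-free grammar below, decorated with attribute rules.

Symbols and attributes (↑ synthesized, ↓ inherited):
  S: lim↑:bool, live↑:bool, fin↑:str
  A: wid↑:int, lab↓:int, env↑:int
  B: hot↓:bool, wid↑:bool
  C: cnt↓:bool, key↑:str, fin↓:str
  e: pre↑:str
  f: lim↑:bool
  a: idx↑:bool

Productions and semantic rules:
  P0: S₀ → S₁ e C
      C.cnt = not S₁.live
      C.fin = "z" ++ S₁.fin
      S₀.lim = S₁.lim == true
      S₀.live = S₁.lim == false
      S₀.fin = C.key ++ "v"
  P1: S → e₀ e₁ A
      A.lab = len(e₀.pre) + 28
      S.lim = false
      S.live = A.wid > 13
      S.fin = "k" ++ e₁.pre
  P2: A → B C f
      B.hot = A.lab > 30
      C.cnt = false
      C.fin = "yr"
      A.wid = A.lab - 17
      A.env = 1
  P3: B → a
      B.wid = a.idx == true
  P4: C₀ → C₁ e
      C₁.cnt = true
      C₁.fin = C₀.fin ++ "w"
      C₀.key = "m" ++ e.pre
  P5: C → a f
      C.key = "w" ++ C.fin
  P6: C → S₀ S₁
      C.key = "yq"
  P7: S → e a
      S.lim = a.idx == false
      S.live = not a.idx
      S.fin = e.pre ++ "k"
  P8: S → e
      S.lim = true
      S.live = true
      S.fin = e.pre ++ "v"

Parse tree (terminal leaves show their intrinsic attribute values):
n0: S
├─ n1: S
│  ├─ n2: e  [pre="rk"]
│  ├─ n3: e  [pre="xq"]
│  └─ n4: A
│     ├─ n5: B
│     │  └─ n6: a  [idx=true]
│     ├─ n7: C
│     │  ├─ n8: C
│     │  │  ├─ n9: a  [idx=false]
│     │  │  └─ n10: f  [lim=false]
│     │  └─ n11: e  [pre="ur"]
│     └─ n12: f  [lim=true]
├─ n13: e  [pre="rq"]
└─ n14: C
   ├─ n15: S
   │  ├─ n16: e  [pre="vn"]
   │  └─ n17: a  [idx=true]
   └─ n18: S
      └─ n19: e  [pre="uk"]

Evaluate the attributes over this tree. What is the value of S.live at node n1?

1. n2.pre = "rk"  [terminal]
2. n3.pre = "xq"  [terminal]
3. n4.lab = 30  [len(e₀.pre) + 28]
4. n5.hot = false  [A.lab > 30]
5. n6.idx = true  [terminal]
6. n5.wid = true  [a.idx == true]
7. n7.cnt = false  [false]
8. n7.fin = "yr"  ["yr"]
9. n8.cnt = true  [true]
10. n8.fin = "yrw"  [C₀.fin ++ "w"]
11. n9.idx = false  [terminal]
12. n10.lim = false  [terminal]
13. n8.key = "wyrw"  ["w" ++ C.fin]
14. n11.pre = "ur"  [terminal]
15. n7.key = "mur"  ["m" ++ e.pre]
16. n12.lim = true  [terminal]
17. n4.wid = 13  [A.lab - 17]
18. n4.env = 1  [1]
19. n1.lim = false  [false]
20. n1.live = false  [A.wid > 13]
21. n1.fin = "kxq"  ["k" ++ e₁.pre]
22. n13.pre = "rq"  [terminal]
23. n14.cnt = true  [not S₁.live]
24. n14.fin = "zkxq"  ["z" ++ S₁.fin]
25. n16.pre = "vn"  [terminal]
26. n17.idx = true  [terminal]
27. n15.lim = false  [a.idx == false]
28. n15.live = false  [not a.idx]
29. n15.fin = "vnk"  [e.pre ++ "k"]
30. n19.pre = "uk"  [terminal]
31. n18.lim = true  [true]
32. n18.live = true  [true]
33. n18.fin = "ukv"  [e.pre ++ "v"]
34. n14.key = "yq"  ["yq"]
35. n0.lim = false  [S₁.lim == true]
36. n0.live = true  [S₁.lim == false]
37. n0.fin = "yqv"  [C.key ++ "v"]

false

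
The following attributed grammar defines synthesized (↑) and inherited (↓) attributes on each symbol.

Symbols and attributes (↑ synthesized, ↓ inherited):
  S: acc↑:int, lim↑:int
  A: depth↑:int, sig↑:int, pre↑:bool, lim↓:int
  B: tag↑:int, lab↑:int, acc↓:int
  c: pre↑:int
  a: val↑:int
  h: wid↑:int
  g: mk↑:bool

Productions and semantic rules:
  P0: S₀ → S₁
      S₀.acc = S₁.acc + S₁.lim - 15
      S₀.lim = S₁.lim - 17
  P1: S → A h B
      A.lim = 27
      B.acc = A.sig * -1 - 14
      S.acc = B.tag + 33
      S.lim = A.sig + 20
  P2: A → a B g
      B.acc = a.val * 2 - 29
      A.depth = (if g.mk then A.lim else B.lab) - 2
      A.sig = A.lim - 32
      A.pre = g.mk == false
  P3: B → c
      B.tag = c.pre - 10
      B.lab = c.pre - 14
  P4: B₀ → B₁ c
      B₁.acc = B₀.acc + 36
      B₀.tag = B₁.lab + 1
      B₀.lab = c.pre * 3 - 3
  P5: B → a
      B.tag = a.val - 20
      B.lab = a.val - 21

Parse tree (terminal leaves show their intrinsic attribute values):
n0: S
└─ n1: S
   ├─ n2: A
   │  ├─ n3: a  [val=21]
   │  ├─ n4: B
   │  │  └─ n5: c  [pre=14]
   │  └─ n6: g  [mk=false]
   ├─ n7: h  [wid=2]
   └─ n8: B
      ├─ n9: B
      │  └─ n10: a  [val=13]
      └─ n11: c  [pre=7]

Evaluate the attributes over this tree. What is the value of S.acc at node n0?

26

1. n2.lim = 27  [27]
2. n3.val = 21  [terminal]
3. n4.acc = 13  [a.val * 2 - 29]
4. n5.pre = 14  [terminal]
5. n4.tag = 4  [c.pre - 10]
6. n4.lab = 0  [c.pre - 14]
7. n6.mk = false  [terminal]
8. n2.depth = -2  [(if g.mk then A.lim else B.lab) - 2]
9. n2.sig = -5  [A.lim - 32]
10. n2.pre = true  [g.mk == false]
11. n7.wid = 2  [terminal]
12. n8.acc = -9  [A.sig * -1 - 14]
13. n9.acc = 27  [B₀.acc + 36]
14. n10.val = 13  [terminal]
15. n9.tag = -7  [a.val - 20]
16. n9.lab = -8  [a.val - 21]
17. n11.pre = 7  [terminal]
18. n8.tag = -7  [B₁.lab + 1]
19. n8.lab = 18  [c.pre * 3 - 3]
20. n1.acc = 26  [B.tag + 33]
21. n1.lim = 15  [A.sig + 20]
22. n0.acc = 26  [S₁.acc + S₁.lim - 15]
23. n0.lim = -2  [S₁.lim - 17]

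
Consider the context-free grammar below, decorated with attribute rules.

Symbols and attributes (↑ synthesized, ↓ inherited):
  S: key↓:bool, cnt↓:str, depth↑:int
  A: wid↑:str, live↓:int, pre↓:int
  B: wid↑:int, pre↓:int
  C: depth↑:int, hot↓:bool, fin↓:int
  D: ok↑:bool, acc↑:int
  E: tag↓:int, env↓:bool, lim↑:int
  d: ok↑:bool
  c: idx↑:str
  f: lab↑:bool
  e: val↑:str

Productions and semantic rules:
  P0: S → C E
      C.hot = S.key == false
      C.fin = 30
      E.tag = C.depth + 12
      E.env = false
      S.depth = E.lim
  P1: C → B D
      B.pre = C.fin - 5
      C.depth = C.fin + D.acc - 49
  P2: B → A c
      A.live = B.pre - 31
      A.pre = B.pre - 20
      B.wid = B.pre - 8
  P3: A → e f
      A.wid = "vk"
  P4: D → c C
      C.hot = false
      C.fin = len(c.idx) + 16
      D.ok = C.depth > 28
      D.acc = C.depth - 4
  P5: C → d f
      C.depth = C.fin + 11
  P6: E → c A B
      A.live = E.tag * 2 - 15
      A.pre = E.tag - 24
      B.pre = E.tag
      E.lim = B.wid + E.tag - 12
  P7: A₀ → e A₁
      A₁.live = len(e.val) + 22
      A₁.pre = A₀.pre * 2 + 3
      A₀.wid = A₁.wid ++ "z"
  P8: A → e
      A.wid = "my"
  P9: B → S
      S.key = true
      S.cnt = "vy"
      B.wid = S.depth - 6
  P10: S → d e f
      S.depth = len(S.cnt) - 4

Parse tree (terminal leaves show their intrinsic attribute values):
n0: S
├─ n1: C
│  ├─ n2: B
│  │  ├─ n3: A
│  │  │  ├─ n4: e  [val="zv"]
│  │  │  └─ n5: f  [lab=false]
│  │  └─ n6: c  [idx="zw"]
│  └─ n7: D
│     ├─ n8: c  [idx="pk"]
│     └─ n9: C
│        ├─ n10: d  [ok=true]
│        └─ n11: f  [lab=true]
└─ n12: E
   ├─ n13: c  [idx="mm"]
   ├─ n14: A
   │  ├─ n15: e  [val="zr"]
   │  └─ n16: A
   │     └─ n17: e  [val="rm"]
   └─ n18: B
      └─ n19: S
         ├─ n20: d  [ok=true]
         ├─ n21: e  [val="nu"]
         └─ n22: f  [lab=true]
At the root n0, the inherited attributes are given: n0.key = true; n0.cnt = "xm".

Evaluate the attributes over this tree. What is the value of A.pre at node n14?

-6

1. n0.key = true  [given at root]
2. n0.cnt = "xm"  [given at root]
3. n1.hot = false  [S.key == false]
4. n1.fin = 30  [30]
5. n2.pre = 25  [C.fin - 5]
6. n3.live = -6  [B.pre - 31]
7. n3.pre = 5  [B.pre - 20]
8. n4.val = "zv"  [terminal]
9. n5.lab = false  [terminal]
10. n3.wid = "vk"  ["vk"]
11. n6.idx = "zw"  [terminal]
12. n2.wid = 17  [B.pre - 8]
13. n8.idx = "pk"  [terminal]
14. n9.hot = false  [false]
15. n9.fin = 18  [len(c.idx) + 16]
16. n10.ok = true  [terminal]
17. n11.lab = true  [terminal]
18. n9.depth = 29  [C.fin + 11]
19. n7.ok = true  [C.depth > 28]
20. n7.acc = 25  [C.depth - 4]
21. n1.depth = 6  [C.fin + D.acc - 49]
22. n12.tag = 18  [C.depth + 12]
23. n12.env = false  [false]
24. n13.idx = "mm"  [terminal]
25. n14.live = 21  [E.tag * 2 - 15]
26. n14.pre = -6  [E.tag - 24]
27. n15.val = "zr"  [terminal]
28. n16.live = 24  [len(e.val) + 22]
29. n16.pre = -9  [A₀.pre * 2 + 3]
30. n17.val = "rm"  [terminal]
31. n16.wid = "my"  ["my"]
32. n14.wid = "myz"  [A₁.wid ++ "z"]
33. n18.pre = 18  [E.tag]
34. n19.key = true  [true]
35. n19.cnt = "vy"  ["vy"]
36. n20.ok = true  [terminal]
37. n21.val = "nu"  [terminal]
38. n22.lab = true  [terminal]
39. n19.depth = -2  [len(S.cnt) - 4]
40. n18.wid = -8  [S.depth - 6]
41. n12.lim = -2  [B.wid + E.tag - 12]
42. n0.depth = -2  [E.lim]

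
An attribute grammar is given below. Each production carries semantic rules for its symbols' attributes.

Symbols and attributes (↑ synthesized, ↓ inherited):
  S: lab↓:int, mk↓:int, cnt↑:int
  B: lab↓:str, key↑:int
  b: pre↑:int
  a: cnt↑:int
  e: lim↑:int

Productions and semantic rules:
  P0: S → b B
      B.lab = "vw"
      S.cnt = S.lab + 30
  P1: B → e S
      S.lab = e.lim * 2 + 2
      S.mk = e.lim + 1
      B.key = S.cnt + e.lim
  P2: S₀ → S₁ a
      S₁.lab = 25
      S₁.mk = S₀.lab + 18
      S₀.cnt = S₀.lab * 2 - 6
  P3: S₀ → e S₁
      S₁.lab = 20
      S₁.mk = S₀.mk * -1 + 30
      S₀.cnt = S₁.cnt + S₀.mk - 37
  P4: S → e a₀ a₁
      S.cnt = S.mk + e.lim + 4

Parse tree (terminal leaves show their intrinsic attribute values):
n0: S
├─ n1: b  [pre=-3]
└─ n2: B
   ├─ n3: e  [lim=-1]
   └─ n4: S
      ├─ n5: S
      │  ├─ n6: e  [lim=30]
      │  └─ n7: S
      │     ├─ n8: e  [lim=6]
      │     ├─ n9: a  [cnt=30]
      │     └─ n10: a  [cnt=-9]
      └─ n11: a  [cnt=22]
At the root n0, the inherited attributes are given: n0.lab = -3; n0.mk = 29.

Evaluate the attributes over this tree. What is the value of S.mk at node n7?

12

1. n0.lab = -3  [given at root]
2. n0.mk = 29  [given at root]
3. n1.pre = -3  [terminal]
4. n2.lab = "vw"  ["vw"]
5. n3.lim = -1  [terminal]
6. n4.lab = 0  [e.lim * 2 + 2]
7. n4.mk = 0  [e.lim + 1]
8. n5.lab = 25  [25]
9. n5.mk = 18  [S₀.lab + 18]
10. n6.lim = 30  [terminal]
11. n7.lab = 20  [20]
12. n7.mk = 12  [S₀.mk * -1 + 30]
13. n8.lim = 6  [terminal]
14. n9.cnt = 30  [terminal]
15. n10.cnt = -9  [terminal]
16. n7.cnt = 22  [S.mk + e.lim + 4]
17. n5.cnt = 3  [S₁.cnt + S₀.mk - 37]
18. n11.cnt = 22  [terminal]
19. n4.cnt = -6  [S₀.lab * 2 - 6]
20. n2.key = -7  [S.cnt + e.lim]
21. n0.cnt = 27  [S.lab + 30]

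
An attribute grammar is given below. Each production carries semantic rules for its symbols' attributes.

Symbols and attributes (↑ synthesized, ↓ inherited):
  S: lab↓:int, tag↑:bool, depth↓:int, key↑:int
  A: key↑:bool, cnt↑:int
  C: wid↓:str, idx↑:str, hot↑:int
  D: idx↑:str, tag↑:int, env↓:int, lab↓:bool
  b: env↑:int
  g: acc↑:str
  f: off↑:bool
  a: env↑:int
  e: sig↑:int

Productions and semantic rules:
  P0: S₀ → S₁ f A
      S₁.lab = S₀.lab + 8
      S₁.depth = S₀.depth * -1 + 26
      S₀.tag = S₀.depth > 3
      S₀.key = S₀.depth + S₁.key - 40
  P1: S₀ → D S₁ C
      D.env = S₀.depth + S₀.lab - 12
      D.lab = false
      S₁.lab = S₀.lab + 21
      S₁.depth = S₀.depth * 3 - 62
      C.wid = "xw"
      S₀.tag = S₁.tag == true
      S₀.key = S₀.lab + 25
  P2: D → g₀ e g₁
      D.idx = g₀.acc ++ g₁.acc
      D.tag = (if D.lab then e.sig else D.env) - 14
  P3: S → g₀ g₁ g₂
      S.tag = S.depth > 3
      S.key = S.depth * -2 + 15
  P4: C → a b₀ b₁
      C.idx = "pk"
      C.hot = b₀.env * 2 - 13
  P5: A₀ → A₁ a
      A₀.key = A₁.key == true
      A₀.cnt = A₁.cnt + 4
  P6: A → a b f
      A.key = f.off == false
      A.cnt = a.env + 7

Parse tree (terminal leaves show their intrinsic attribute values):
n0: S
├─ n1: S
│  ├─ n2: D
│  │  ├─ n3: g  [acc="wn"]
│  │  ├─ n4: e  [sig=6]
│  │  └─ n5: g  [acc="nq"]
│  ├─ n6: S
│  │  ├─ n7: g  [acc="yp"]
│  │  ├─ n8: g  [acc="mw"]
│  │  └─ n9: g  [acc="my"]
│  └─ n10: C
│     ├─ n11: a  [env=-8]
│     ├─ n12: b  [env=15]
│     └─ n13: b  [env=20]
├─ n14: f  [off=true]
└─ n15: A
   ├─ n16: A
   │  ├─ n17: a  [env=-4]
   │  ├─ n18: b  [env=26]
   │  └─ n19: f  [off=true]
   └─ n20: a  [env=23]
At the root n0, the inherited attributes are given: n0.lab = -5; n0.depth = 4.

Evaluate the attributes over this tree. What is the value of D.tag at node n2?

-1

1. n0.lab = -5  [given at root]
2. n0.depth = 4  [given at root]
3. n1.lab = 3  [S₀.lab + 8]
4. n1.depth = 22  [S₀.depth * -1 + 26]
5. n2.env = 13  [S₀.depth + S₀.lab - 12]
6. n2.lab = false  [false]
7. n3.acc = "wn"  [terminal]
8. n4.sig = 6  [terminal]
9. n5.acc = "nq"  [terminal]
10. n2.idx = "wnnq"  [g₀.acc ++ g₁.acc]
11. n2.tag = -1  [(if D.lab then e.sig else D.env) - 14]
12. n6.lab = 24  [S₀.lab + 21]
13. n6.depth = 4  [S₀.depth * 3 - 62]
14. n7.acc = "yp"  [terminal]
15. n8.acc = "mw"  [terminal]
16. n9.acc = "my"  [terminal]
17. n6.tag = true  [S.depth > 3]
18. n6.key = 7  [S.depth * -2 + 15]
19. n10.wid = "xw"  ["xw"]
20. n11.env = -8  [terminal]
21. n12.env = 15  [terminal]
22. n13.env = 20  [terminal]
23. n10.idx = "pk"  ["pk"]
24. n10.hot = 17  [b₀.env * 2 - 13]
25. n1.tag = true  [S₁.tag == true]
26. n1.key = 28  [S₀.lab + 25]
27. n14.off = true  [terminal]
28. n17.env = -4  [terminal]
29. n18.env = 26  [terminal]
30. n19.off = true  [terminal]
31. n16.key = false  [f.off == false]
32. n16.cnt = 3  [a.env + 7]
33. n20.env = 23  [terminal]
34. n15.key = false  [A₁.key == true]
35. n15.cnt = 7  [A₁.cnt + 4]
36. n0.tag = true  [S₀.depth > 3]
37. n0.key = -8  [S₀.depth + S₁.key - 40]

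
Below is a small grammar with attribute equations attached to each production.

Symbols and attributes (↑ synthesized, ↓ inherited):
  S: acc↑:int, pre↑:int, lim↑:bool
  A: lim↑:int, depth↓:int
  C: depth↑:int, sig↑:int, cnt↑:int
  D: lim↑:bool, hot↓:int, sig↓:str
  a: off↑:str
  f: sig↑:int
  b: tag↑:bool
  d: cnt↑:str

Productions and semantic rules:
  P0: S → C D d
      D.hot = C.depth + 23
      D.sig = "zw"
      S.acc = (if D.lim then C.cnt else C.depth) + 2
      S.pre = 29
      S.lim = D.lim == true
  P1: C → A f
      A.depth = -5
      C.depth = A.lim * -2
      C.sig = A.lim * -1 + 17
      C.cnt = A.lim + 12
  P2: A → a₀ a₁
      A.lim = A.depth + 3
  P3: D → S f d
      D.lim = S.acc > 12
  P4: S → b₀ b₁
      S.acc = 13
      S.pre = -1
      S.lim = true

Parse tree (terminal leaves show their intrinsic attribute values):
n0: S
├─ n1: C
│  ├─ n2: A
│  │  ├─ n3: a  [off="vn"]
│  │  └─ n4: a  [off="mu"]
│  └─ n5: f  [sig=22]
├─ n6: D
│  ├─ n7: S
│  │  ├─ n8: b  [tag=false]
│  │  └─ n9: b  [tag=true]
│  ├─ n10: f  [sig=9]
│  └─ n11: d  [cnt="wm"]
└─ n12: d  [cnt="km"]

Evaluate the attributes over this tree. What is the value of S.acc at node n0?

12

1. n2.depth = -5  [-5]
2. n3.off = "vn"  [terminal]
3. n4.off = "mu"  [terminal]
4. n2.lim = -2  [A.depth + 3]
5. n5.sig = 22  [terminal]
6. n1.depth = 4  [A.lim * -2]
7. n1.sig = 19  [A.lim * -1 + 17]
8. n1.cnt = 10  [A.lim + 12]
9. n6.hot = 27  [C.depth + 23]
10. n6.sig = "zw"  ["zw"]
11. n8.tag = false  [terminal]
12. n9.tag = true  [terminal]
13. n7.acc = 13  [13]
14. n7.pre = -1  [-1]
15. n7.lim = true  [true]
16. n10.sig = 9  [terminal]
17. n11.cnt = "wm"  [terminal]
18. n6.lim = true  [S.acc > 12]
19. n12.cnt = "km"  [terminal]
20. n0.acc = 12  [(if D.lim then C.cnt else C.depth) + 2]
21. n0.pre = 29  [29]
22. n0.lim = true  [D.lim == true]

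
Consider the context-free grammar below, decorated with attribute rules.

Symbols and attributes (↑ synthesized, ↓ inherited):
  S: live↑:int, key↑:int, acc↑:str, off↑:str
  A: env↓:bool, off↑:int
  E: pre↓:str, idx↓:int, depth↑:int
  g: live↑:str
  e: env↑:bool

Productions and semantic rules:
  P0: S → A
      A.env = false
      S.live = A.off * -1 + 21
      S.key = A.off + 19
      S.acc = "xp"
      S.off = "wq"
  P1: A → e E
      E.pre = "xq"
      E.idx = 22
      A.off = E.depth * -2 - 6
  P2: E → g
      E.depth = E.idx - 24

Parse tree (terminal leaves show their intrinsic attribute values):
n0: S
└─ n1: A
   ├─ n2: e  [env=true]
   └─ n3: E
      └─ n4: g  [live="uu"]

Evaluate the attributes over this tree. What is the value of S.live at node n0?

1. n1.env = false  [false]
2. n2.env = true  [terminal]
3. n3.pre = "xq"  ["xq"]
4. n3.idx = 22  [22]
5. n4.live = "uu"  [terminal]
6. n3.depth = -2  [E.idx - 24]
7. n1.off = -2  [E.depth * -2 - 6]
8. n0.live = 23  [A.off * -1 + 21]
9. n0.key = 17  [A.off + 19]
10. n0.acc = "xp"  ["xp"]
11. n0.off = "wq"  ["wq"]

23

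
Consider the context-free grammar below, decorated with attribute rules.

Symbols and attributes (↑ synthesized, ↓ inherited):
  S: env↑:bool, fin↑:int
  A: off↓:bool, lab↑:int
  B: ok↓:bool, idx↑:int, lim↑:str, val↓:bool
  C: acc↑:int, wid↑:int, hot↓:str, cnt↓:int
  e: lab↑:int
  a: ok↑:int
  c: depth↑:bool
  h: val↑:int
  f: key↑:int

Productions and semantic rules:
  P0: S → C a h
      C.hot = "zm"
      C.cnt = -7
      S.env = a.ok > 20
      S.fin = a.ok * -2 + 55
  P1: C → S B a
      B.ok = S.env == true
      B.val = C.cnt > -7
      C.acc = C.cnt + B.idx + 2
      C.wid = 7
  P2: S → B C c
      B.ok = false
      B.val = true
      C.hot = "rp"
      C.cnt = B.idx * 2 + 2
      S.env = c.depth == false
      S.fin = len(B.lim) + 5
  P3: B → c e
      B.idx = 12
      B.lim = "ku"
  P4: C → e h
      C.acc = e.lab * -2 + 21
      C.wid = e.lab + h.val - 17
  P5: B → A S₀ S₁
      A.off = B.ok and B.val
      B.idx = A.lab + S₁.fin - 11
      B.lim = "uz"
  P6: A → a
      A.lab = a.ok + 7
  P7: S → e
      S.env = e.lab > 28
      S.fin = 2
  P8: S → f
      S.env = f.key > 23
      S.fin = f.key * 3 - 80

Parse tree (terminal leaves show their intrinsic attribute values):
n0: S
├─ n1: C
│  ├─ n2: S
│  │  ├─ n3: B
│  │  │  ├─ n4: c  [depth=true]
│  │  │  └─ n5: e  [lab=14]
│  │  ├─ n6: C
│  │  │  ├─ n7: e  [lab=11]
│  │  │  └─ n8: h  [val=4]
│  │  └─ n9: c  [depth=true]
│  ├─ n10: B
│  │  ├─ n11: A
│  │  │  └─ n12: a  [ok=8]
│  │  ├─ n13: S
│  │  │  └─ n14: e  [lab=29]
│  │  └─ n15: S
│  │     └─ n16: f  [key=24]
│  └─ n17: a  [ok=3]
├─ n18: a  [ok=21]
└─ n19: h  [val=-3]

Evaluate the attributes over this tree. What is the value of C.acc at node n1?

1. n1.hot = "zm"  ["zm"]
2. n1.cnt = -7  [-7]
3. n3.ok = false  [false]
4. n3.val = true  [true]
5. n4.depth = true  [terminal]
6. n5.lab = 14  [terminal]
7. n3.idx = 12  [12]
8. n3.lim = "ku"  ["ku"]
9. n6.hot = "rp"  ["rp"]
10. n6.cnt = 26  [B.idx * 2 + 2]
11. n7.lab = 11  [terminal]
12. n8.val = 4  [terminal]
13. n6.acc = -1  [e.lab * -2 + 21]
14. n6.wid = -2  [e.lab + h.val - 17]
15. n9.depth = true  [terminal]
16. n2.env = false  [c.depth == false]
17. n2.fin = 7  [len(B.lim) + 5]
18. n10.ok = false  [S.env == true]
19. n10.val = false  [C.cnt > -7]
20. n11.off = false  [B.ok and B.val]
21. n12.ok = 8  [terminal]
22. n11.lab = 15  [a.ok + 7]
23. n14.lab = 29  [terminal]
24. n13.env = true  [e.lab > 28]
25. n13.fin = 2  [2]
26. n16.key = 24  [terminal]
27. n15.env = true  [f.key > 23]
28. n15.fin = -8  [f.key * 3 - 80]
29. n10.idx = -4  [A.lab + S₁.fin - 11]
30. n10.lim = "uz"  ["uz"]
31. n17.ok = 3  [terminal]
32. n1.acc = -9  [C.cnt + B.idx + 2]
33. n1.wid = 7  [7]
34. n18.ok = 21  [terminal]
35. n19.val = -3  [terminal]
36. n0.env = true  [a.ok > 20]
37. n0.fin = 13  [a.ok * -2 + 55]

-9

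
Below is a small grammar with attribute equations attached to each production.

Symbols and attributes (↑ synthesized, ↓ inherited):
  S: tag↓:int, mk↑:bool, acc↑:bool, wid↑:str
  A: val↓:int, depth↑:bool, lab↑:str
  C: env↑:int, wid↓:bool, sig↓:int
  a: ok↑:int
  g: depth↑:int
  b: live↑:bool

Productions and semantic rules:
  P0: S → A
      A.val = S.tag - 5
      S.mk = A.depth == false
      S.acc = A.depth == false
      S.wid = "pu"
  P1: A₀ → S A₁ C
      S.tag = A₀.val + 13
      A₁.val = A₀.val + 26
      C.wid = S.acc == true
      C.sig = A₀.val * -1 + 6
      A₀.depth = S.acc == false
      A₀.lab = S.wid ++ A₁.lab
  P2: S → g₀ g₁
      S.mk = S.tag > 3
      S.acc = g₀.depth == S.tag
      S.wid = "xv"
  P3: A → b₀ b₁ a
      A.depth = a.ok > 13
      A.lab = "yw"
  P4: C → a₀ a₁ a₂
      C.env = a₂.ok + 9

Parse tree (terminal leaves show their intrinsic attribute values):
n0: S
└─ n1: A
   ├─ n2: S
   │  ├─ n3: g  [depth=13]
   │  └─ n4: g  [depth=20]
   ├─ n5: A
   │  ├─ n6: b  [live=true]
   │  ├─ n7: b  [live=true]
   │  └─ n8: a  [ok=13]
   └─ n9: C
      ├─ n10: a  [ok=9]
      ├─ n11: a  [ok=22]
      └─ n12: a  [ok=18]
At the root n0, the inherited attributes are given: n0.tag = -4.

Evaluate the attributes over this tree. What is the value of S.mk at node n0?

false

1. n0.tag = -4  [given at root]
2. n1.val = -9  [S.tag - 5]
3. n2.tag = 4  [A₀.val + 13]
4. n3.depth = 13  [terminal]
5. n4.depth = 20  [terminal]
6. n2.mk = true  [S.tag > 3]
7. n2.acc = false  [g₀.depth == S.tag]
8. n2.wid = "xv"  ["xv"]
9. n5.val = 17  [A₀.val + 26]
10. n6.live = true  [terminal]
11. n7.live = true  [terminal]
12. n8.ok = 13  [terminal]
13. n5.depth = false  [a.ok > 13]
14. n5.lab = "yw"  ["yw"]
15. n9.wid = false  [S.acc == true]
16. n9.sig = 15  [A₀.val * -1 + 6]
17. n10.ok = 9  [terminal]
18. n11.ok = 22  [terminal]
19. n12.ok = 18  [terminal]
20. n9.env = 27  [a₂.ok + 9]
21. n1.depth = true  [S.acc == false]
22. n1.lab = "xvyw"  [S.wid ++ A₁.lab]
23. n0.mk = false  [A.depth == false]
24. n0.acc = false  [A.depth == false]
25. n0.wid = "pu"  ["pu"]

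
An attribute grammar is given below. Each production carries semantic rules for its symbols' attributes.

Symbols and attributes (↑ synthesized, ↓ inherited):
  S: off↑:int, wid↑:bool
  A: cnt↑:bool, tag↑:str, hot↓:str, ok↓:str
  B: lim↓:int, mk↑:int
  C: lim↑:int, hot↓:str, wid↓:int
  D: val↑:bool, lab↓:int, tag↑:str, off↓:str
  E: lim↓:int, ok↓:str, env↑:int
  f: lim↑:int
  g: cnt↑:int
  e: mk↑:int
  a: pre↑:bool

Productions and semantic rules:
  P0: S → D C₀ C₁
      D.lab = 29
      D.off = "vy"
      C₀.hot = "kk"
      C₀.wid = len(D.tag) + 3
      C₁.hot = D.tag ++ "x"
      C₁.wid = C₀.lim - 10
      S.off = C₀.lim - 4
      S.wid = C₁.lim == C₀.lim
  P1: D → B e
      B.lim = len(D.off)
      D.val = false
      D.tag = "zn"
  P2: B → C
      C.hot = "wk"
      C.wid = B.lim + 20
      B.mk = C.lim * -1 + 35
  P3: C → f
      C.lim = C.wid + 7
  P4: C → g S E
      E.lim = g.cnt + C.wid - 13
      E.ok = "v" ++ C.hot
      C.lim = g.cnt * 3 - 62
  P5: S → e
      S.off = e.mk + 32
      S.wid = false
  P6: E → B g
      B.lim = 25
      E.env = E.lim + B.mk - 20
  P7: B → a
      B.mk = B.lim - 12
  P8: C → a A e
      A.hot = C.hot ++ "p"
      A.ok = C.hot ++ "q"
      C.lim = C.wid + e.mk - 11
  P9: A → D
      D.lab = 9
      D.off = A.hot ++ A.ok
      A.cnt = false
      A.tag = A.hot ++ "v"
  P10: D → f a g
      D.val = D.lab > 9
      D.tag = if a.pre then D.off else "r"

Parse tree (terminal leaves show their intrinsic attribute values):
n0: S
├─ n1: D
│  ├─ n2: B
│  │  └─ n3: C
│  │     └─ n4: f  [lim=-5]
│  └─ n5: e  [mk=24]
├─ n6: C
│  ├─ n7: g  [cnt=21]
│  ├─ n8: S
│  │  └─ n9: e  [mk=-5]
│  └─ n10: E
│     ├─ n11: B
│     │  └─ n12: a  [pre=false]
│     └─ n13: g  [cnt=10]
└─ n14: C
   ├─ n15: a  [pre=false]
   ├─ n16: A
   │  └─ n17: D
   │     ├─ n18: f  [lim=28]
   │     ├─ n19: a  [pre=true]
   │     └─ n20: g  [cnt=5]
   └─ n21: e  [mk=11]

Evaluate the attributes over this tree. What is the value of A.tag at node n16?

"znxpv"

1. n1.lab = 29  [29]
2. n1.off = "vy"  ["vy"]
3. n2.lim = 2  [len(D.off)]
4. n3.hot = "wk"  ["wk"]
5. n3.wid = 22  [B.lim + 20]
6. n4.lim = -5  [terminal]
7. n3.lim = 29  [C.wid + 7]
8. n2.mk = 6  [C.lim * -1 + 35]
9. n5.mk = 24  [terminal]
10. n1.val = false  [false]
11. n1.tag = "zn"  ["zn"]
12. n6.hot = "kk"  ["kk"]
13. n6.wid = 5  [len(D.tag) + 3]
14. n7.cnt = 21  [terminal]
15. n9.mk = -5  [terminal]
16. n8.off = 27  [e.mk + 32]
17. n8.wid = false  [false]
18. n10.lim = 13  [g.cnt + C.wid - 13]
19. n10.ok = "vkk"  ["v" ++ C.hot]
20. n11.lim = 25  [25]
21. n12.pre = false  [terminal]
22. n11.mk = 13  [B.lim - 12]
23. n13.cnt = 10  [terminal]
24. n10.env = 6  [E.lim + B.mk - 20]
25. n6.lim = 1  [g.cnt * 3 - 62]
26. n14.hot = "znx"  [D.tag ++ "x"]
27. n14.wid = -9  [C₀.lim - 10]
28. n15.pre = false  [terminal]
29. n16.hot = "znxp"  [C.hot ++ "p"]
30. n16.ok = "znxq"  [C.hot ++ "q"]
31. n17.lab = 9  [9]
32. n17.off = "znxpznxq"  [A.hot ++ A.ok]
33. n18.lim = 28  [terminal]
34. n19.pre = true  [terminal]
35. n20.cnt = 5  [terminal]
36. n17.val = false  [D.lab > 9]
37. n17.tag = "znxpznxq"  [if a.pre then D.off else "r"]
38. n16.cnt = false  [false]
39. n16.tag = "znxpv"  [A.hot ++ "v"]
40. n21.mk = 11  [terminal]
41. n14.lim = -9  [C.wid + e.mk - 11]
42. n0.off = -3  [C₀.lim - 4]
43. n0.wid = false  [C₁.lim == C₀.lim]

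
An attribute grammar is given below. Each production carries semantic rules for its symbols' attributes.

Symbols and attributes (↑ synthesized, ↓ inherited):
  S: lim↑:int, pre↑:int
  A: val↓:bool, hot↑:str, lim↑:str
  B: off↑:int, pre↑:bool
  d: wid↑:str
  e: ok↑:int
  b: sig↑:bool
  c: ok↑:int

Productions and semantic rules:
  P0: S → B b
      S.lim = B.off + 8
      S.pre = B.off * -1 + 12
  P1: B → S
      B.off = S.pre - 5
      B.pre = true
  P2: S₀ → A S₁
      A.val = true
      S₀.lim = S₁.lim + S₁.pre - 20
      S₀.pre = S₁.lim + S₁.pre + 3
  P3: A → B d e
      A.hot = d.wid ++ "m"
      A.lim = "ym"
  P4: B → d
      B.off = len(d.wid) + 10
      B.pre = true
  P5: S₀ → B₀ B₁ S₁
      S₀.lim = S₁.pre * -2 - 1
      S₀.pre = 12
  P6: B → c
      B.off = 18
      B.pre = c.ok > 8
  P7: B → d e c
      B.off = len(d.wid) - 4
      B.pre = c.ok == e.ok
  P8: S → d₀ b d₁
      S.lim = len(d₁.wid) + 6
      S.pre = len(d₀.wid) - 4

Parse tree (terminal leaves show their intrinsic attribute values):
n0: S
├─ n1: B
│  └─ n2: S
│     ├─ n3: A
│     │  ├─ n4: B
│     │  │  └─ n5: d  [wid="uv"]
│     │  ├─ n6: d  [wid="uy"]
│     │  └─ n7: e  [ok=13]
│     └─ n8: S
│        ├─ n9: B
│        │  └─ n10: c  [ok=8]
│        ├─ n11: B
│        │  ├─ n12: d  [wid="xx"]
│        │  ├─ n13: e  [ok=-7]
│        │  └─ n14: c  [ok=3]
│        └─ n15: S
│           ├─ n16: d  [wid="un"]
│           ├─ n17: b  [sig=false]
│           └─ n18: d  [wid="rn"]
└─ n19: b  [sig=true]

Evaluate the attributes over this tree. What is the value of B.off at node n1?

13

1. n3.val = true  [true]
2. n5.wid = "uv"  [terminal]
3. n4.off = 12  [len(d.wid) + 10]
4. n4.pre = true  [true]
5. n6.wid = "uy"  [terminal]
6. n7.ok = 13  [terminal]
7. n3.hot = "uym"  [d.wid ++ "m"]
8. n3.lim = "ym"  ["ym"]
9. n10.ok = 8  [terminal]
10. n9.off = 18  [18]
11. n9.pre = false  [c.ok > 8]
12. n12.wid = "xx"  [terminal]
13. n13.ok = -7  [terminal]
14. n14.ok = 3  [terminal]
15. n11.off = -2  [len(d.wid) - 4]
16. n11.pre = false  [c.ok == e.ok]
17. n16.wid = "un"  [terminal]
18. n17.sig = false  [terminal]
19. n18.wid = "rn"  [terminal]
20. n15.lim = 8  [len(d₁.wid) + 6]
21. n15.pre = -2  [len(d₀.wid) - 4]
22. n8.lim = 3  [S₁.pre * -2 - 1]
23. n8.pre = 12  [12]
24. n2.lim = -5  [S₁.lim + S₁.pre - 20]
25. n2.pre = 18  [S₁.lim + S₁.pre + 3]
26. n1.off = 13  [S.pre - 5]
27. n1.pre = true  [true]
28. n19.sig = true  [terminal]
29. n0.lim = 21  [B.off + 8]
30. n0.pre = -1  [B.off * -1 + 12]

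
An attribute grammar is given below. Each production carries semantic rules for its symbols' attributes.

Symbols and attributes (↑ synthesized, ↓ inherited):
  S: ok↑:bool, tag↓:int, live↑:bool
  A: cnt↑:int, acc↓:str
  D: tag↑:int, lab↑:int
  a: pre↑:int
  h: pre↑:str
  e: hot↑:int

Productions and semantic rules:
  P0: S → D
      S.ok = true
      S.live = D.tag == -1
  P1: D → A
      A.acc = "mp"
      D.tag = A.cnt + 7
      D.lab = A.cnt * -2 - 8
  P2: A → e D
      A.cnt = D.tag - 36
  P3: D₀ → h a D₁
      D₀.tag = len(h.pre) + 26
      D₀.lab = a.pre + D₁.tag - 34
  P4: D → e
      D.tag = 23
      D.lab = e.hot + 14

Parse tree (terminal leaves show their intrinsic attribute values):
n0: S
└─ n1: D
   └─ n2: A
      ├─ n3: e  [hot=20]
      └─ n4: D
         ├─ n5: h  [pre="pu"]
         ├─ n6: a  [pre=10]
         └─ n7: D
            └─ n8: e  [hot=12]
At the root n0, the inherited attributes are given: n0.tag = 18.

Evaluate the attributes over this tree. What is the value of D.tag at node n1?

1. n0.tag = 18  [given at root]
2. n2.acc = "mp"  ["mp"]
3. n3.hot = 20  [terminal]
4. n5.pre = "pu"  [terminal]
5. n6.pre = 10  [terminal]
6. n8.hot = 12  [terminal]
7. n7.tag = 23  [23]
8. n7.lab = 26  [e.hot + 14]
9. n4.tag = 28  [len(h.pre) + 26]
10. n4.lab = -1  [a.pre + D₁.tag - 34]
11. n2.cnt = -8  [D.tag - 36]
12. n1.tag = -1  [A.cnt + 7]
13. n1.lab = 8  [A.cnt * -2 - 8]
14. n0.ok = true  [true]
15. n0.live = true  [D.tag == -1]

-1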